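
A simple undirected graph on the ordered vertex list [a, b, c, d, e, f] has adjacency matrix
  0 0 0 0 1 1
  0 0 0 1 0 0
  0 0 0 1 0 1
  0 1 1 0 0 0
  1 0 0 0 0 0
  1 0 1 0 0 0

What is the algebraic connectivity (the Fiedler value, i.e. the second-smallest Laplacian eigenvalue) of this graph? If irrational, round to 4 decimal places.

0.2679

With the vertex order [a, b, c, d, e, f], the degrees are [2, 1, 2, 2, 1, 2], giving D = diag(2, 1, 2, 2, 1, 2) and L = D - A. The smallest Laplacian eigenvalue is always 0. The next one, lambda_2 = 0.2679, measures how hard the graph is to disconnect: larger values mean better connectivity. The largest eigenvalue, 3.7321, is at most the vertex count 6.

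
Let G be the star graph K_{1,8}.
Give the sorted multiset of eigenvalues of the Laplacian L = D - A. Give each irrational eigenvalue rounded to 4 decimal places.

The graph has 9 vertices and degree multiset [8, 1, 1, 1, 1, 1, 1, 1, 1]; D is the diagonal matrix of degrees and L = D - A. L is symmetric positive semidefinite, so every eigenvalue is real and nonnegative. There is one zero in the spectrum, matching the 1 component. The largest eigenvalue, 9, is at most the vertex count 9.

[0, 1, 1, 1, 1, 1, 1, 1, 9]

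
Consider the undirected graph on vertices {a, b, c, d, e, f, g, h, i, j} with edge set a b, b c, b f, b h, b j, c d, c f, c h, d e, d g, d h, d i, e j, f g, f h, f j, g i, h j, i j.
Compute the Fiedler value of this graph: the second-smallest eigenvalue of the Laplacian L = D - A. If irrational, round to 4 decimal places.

With the vertex order [a, b, c, d, e, f, g, h, i, j], the degrees are [1, 5, 4, 5, 2, 5, 3, 5, 3, 5], giving D = diag(1, 5, 4, 5, 2, 5, 3, 5, 3, 5) and L = D - A. The sorted Laplacian eigenvalues are [0, 0.8221, 1.8714, 2.1467, 3.5894, 4.0991, 5.4885, 6.2347, 6.7575, 6.9906]; the algebraic connectivity is the second entry, 0.8221. There is one zero in the spectrum, matching the 1 component.

0.8221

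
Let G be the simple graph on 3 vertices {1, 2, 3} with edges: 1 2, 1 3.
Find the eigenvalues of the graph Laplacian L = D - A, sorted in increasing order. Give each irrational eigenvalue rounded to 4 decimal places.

With the vertex order [1, 2, 3], the degrees are [2, 1, 1], giving D = diag(2, 1, 1) and L = D - A. L is symmetric positive semidefinite, so every eigenvalue is real and nonnegative. The single zero eigenvalue shows the graph is connected. By the matrix-tree theorem the graph has (1/3) * product of the nonzero eigenvalues = 1 spanning tree. There is one zero in the spectrum, matching the 1 component.

[0, 1, 3]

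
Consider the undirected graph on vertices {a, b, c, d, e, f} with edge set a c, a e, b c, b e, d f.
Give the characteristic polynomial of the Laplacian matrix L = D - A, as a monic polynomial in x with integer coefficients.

With the vertex order [a, b, c, d, e, f], the degrees are [2, 2, 2, 1, 2, 1], giving D = diag(2, 2, 2, 1, 2, 1) and L = D - A. L has integer entries, so p(x) = det(xI - L) has integer coefficients. Expanding the determinant yields x^6 - 10x^5 + 36x^4 - 56x^3 + 32x^2. The constant term is 0 because L is singular (the all-ones vector lies in its kernel). There are 2 zeros in the spectrum, matching the 2 components.

x^6 - 10x^5 + 36x^4 - 56x^3 + 32x^2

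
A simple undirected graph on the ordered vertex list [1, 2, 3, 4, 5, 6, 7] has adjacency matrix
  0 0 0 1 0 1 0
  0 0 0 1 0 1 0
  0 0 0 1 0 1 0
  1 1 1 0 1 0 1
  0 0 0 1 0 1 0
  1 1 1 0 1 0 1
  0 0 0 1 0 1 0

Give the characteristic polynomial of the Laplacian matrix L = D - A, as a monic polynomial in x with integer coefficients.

Each diagonal entry of L is the vertex degree and each off-diagonal entry is -1 where an edge is present, 0 otherwise; in the order [1, 2, 3, 4, 5, 6, 7] the diagonal is [2, 2, 2, 5, 2, 5, 2]. The eigenvalues of L are [0, 2, 2, 2, 2, 5, 7]; the characteristic polynomial is the product of (x - lambda_i), which multiplies out to x^7 - 20x^6 + 155x^5 - 600x^4 + 1240x^3 - 1312x^2 + 560x. The constant term is 0 because L is singular (the all-ones vector lies in its kernel). There is one zero in the spectrum, matching the 1 component. The largest eigenvalue, 7, is at most the vertex count 7.

x^7 - 20x^6 + 155x^5 - 600x^4 + 1240x^3 - 1312x^2 + 560x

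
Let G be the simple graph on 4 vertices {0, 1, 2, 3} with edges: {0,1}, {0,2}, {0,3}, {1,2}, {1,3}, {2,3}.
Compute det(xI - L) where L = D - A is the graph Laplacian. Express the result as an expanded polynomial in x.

With the vertex order [0, 1, 2, 3], the degrees are [3, 3, 3, 3], giving D = diag(3, 3, 3, 3) and L = D - A. The eigenvalues of L are [0, 4, 4, 4]; the characteristic polynomial is the product of (x - lambda_i), which multiplies out to x^4 - 12x^3 + 48x^2 - 64x. The constant term is 0 because L is singular (the all-ones vector lies in its kernel).

x^4 - 12x^3 + 48x^2 - 64x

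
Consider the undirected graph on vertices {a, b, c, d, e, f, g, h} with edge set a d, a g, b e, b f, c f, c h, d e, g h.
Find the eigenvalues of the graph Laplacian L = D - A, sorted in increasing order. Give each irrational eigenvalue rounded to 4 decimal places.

[0, 0.5858, 0.5858, 2, 2, 3.4142, 3.4142, 4]

With the vertex order [a, b, c, d, e, f, g, h], the degrees are [2, 2, 2, 2, 2, 2, 2, 2], giving D = diag(2, 2, 2, 2, 2, 2, 2, 2) and L = D - A. The multiplicity of 0 as a Laplacian eigenvalue equals the number of connected components.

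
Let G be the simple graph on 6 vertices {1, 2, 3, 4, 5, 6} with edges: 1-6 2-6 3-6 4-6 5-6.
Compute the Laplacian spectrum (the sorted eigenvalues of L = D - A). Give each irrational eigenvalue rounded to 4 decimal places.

Each diagonal entry of L is the vertex degree and each off-diagonal entry is -1 where an edge is present, 0 otherwise; in the order [1, 2, 3, 4, 5, 6] the diagonal is [1, 1, 1, 1, 1, 5]. Diagonalising L (or applying a numerical eigensolver to the 6x6 matrix) gives the spectrum above. The single zero eigenvalue shows the graph is connected.

[0, 1, 1, 1, 1, 6]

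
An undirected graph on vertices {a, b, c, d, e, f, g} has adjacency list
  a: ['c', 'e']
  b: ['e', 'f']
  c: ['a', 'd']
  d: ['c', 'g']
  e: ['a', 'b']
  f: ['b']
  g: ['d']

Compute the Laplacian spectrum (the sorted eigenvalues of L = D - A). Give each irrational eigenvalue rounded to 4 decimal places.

[0, 0.1981, 0.7530, 1.5550, 2.4450, 3.2470, 3.8019]

With the vertex order [a, b, c, d, e, f, g], the degrees are [2, 2, 2, 2, 2, 1, 1], giving D = diag(2, 2, 2, 2, 2, 1, 1) and L = D - A. Since every row of L sums to 0, the all-ones vector is in the kernel and 0 is an eigenvalue. The single zero eigenvalue shows the graph is connected. There is one zero in the spectrum, matching the 1 component.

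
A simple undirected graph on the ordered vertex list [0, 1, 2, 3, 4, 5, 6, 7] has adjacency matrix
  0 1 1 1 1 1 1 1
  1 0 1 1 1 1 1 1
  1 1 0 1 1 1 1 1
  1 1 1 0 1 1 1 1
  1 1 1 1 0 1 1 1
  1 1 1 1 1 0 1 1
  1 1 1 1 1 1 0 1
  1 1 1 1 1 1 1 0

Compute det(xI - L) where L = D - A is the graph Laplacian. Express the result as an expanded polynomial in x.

Each diagonal entry of L is the vertex degree and each off-diagonal entry is -1 where an edge is present, 0 otherwise; in the order [0, 1, 2, 3, 4, 5, 6, 7] the diagonal is [7, 7, 7, 7, 7, 7, 7, 7]. L has integer entries, so p(x) = det(xI - L) has integer coefficients. Expanding the determinant yields x^8 - 56x^7 + 1344x^6 - 17920x^5 + 143360x^4 - 688128x^3 + 1835008x^2 - 2097152x. Since p(0) = det(-L) = 0, x divides p(x).

x^8 - 56x^7 + 1344x^6 - 17920x^5 + 143360x^4 - 688128x^3 + 1835008x^2 - 2097152x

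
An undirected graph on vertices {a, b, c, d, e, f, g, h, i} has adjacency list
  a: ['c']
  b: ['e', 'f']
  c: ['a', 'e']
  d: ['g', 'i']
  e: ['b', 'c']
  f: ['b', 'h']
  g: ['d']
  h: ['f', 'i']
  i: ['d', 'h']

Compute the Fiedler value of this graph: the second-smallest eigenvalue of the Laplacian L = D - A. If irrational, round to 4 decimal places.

With the vertex order [a, b, c, d, e, f, g, h, i], the degrees are [1, 2, 2, 2, 2, 2, 1, 2, 2], giving D = diag(1, 2, 2, 2, 2, 2, 1, 2, 2) and L = D - A. The sorted Laplacian eigenvalues are [0, 0.1206, 0.4679, 1, 1.6527, 2.3473, 3, 3.5321, 3.8794]; the algebraic connectivity is the second entry, 0.1206.

0.1206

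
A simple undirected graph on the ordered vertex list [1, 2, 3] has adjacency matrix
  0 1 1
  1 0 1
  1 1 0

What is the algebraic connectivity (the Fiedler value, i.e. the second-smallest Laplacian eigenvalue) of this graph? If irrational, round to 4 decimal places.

With the vertex order [1, 2, 3], the degrees are [2, 2, 2], giving D = diag(2, 2, 2) and L = D - A. The sorted Laplacian eigenvalues are [0, 3, 3]; the algebraic connectivity is the second entry, 3.

3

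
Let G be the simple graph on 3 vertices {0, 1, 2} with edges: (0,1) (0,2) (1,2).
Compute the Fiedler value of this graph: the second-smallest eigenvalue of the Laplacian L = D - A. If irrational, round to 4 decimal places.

3

Each diagonal entry of L is the vertex degree and each off-diagonal entry is -1 where an edge is present, 0 otherwise; in the order [0, 1, 2] the diagonal is [2, 2, 2]. The smallest Laplacian eigenvalue is always 0. The next one, lambda_2 = 3, measures how hard the graph is to disconnect: larger values mean better connectivity. There is one zero in the spectrum, matching the 1 component. By the matrix-tree theorem the graph has (1/3) * product of the nonzero eigenvalues = 3 spanning trees.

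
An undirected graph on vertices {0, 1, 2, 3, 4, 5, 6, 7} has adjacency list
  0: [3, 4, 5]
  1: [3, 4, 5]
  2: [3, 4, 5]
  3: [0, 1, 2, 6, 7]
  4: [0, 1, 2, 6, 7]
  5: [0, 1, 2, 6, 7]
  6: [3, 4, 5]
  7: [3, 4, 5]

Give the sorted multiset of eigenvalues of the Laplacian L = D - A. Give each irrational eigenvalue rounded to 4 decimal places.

With the vertex order [0, 1, 2, 3, 4, 5, 6, 7], the degrees are [3, 3, 3, 5, 5, 5, 3, 3], giving D = diag(3, 3, 3, 5, 5, 5, 3, 3) and L = D - A. Since every row of L sums to 0, the all-ones vector is in the kernel and 0 is an eigenvalue. The eigenvalues sum to 30, which equals trace(L) = 2|E|.

[0, 3, 3, 3, 3, 5, 5, 8]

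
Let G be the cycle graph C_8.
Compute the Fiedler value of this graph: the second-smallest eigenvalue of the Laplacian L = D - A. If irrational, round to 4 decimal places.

The graph has 8 vertices and degree multiset [2, 2, 2, 2, 2, 2, 2, 2]; D is the diagonal matrix of degrees and L = D - A. Computing the eigenvalues of L and sorting gives [0, 0.5858, 0.5858, 2, 2, 3.4142, 3.4142, 4]. The Fiedler value lambda_2 = 0.5858 is strictly positive, so the graph is connected.

0.5858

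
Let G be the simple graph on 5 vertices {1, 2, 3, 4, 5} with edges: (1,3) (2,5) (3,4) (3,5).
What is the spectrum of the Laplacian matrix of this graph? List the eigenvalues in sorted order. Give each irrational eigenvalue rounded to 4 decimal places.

[0, 0.5188, 1, 2.3111, 4.1701]

Each diagonal entry of L is the vertex degree and each off-diagonal entry is -1 where an edge is present, 0 otherwise; in the order [1, 2, 3, 4, 5] the diagonal is [1, 1, 3, 1, 2]. The multiplicity of 0 as a Laplacian eigenvalue equals the number of connected components. The single zero eigenvalue shows the graph is connected. By the matrix-tree theorem the graph has (1/5) * product of the nonzero eigenvalues = 1 spanning tree. There is one zero in the spectrum, matching the 1 component.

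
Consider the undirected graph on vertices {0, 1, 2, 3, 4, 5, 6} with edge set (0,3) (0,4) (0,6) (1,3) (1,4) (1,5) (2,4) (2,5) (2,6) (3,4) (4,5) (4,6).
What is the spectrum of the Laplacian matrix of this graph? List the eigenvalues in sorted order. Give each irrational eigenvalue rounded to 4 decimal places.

With the vertex order [0, 1, 2, 3, 4, 5, 6], the degrees are [3, 3, 3, 3, 6, 3, 3], giving D = diag(3, 3, 3, 3, 6, 3, 3) and L = D - A. The multiplicity of 0 as a Laplacian eigenvalue equals the number of connected components. The single zero eigenvalue shows the graph is connected. There is one zero in the spectrum, matching the 1 component.

[0, 2, 2, 4, 4, 5, 7]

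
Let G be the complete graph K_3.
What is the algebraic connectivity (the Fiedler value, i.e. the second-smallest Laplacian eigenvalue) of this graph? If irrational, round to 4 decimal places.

3

The graph has 3 vertices and degree multiset [2, 2, 2]; D is the diagonal matrix of degrees and L = D - A. The sorted Laplacian eigenvalues are [0, 3, 3]; the algebraic connectivity is the second entry, 3.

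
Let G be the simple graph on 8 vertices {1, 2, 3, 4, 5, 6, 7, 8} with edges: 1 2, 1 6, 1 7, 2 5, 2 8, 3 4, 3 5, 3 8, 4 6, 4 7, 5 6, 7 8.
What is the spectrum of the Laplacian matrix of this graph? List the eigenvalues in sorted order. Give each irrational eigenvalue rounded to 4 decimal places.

[0, 2, 2, 2, 4, 4, 4, 6]

Each diagonal entry of L is the vertex degree and each off-diagonal entry is -1 where an edge is present, 0 otherwise; in the order [1, 2, 3, 4, 5, 6, 7, 8] the diagonal is [3, 3, 3, 3, 3, 3, 3, 3]. Since every row of L sums to 0, the all-ones vector is in the kernel and 0 is an eigenvalue. The largest eigenvalue, 6, is at most the vertex count 8.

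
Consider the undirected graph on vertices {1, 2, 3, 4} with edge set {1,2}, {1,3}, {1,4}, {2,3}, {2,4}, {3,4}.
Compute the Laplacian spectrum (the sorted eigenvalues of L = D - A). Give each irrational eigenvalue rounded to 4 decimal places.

[0, 4, 4, 4]

Reading degrees in the order [1, 2, 3, 4] gives [3, 3, 3, 3]; set D = diag(3, 3, 3, 3) and form L = D - A. L is symmetric positive semidefinite, so every eigenvalue is real and nonnegative. The single zero eigenvalue shows the graph is connected. The eigenvalues sum to 12, which equals trace(L) = 2|E|. By the matrix-tree theorem the graph has (1/4) * product of the nonzero eigenvalues = 16 spanning trees.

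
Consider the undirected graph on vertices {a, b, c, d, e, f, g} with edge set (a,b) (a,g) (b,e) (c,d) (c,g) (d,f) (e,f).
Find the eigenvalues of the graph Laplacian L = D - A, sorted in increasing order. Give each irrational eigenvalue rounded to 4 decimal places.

Each diagonal entry of L is the vertex degree and each off-diagonal entry is -1 where an edge is present, 0 otherwise; in the order [a, b, c, d, e, f, g] the diagonal is [2, 2, 2, 2, 2, 2, 2]. Since every row of L sums to 0, the all-ones vector is in the kernel and 0 is an eigenvalue. The single zero eigenvalue shows the graph is connected. There is one zero in the spectrum, matching the 1 component. The eigenvalues sum to 14, which equals trace(L) = 2|E|.

[0, 0.7530, 0.7530, 2.4450, 2.4450, 3.8019, 3.8019]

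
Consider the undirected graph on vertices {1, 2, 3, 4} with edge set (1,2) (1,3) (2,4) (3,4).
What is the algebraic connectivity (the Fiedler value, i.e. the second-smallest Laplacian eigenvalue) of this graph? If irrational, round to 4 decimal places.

2

With the vertex order [1, 2, 3, 4], the degrees are [2, 2, 2, 2], giving D = diag(2, 2, 2, 2) and L = D - A. The sorted Laplacian eigenvalues are [0, 2, 2, 4]; the algebraic connectivity is the second entry, 2.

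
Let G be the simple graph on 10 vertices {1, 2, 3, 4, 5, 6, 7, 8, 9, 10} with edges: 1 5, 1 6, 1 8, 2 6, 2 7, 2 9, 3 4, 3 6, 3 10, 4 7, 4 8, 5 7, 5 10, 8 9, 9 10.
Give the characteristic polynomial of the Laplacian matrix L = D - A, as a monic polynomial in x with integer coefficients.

Each diagonal entry of L is the vertex degree and each off-diagonal entry is -1 where an edge is present, 0 otherwise; in the order [1, 2, 3, 4, 5, 6, 7, 8, 9, 10] the diagonal is [3, 3, 3, 3, 3, 3, 3, 3, 3, 3]. L has integer entries, so p(x) = det(xI - L) has integer coefficients. Expanding the determinant yields x^10 - 30x^9 + 390x^8 - 2880x^7 + 13305x^6 - 39882x^5 + 77640x^4 - 94800x^3 + 66000x^2 - 20000x. The coefficient of x^9 equals -trace(L) = -30, matching the sum of degrees. There is one zero in the spectrum, matching the 1 component.

x^10 - 30x^9 + 390x^8 - 2880x^7 + 13305x^6 - 39882x^5 + 77640x^4 - 94800x^3 + 66000x^2 - 20000x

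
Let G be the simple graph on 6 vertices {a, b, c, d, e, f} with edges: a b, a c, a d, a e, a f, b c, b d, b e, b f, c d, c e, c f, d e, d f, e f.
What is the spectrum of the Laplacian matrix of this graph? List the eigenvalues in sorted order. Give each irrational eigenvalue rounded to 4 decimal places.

[0, 6, 6, 6, 6, 6]

With the vertex order [a, b, c, d, e, f], the degrees are [5, 5, 5, 5, 5, 5], giving D = diag(5, 5, 5, 5, 5, 5) and L = D - A. L is symmetric positive semidefinite, so every eigenvalue is real and nonnegative. The single zero eigenvalue shows the graph is connected. The largest eigenvalue, 6, is at most the vertex count 6.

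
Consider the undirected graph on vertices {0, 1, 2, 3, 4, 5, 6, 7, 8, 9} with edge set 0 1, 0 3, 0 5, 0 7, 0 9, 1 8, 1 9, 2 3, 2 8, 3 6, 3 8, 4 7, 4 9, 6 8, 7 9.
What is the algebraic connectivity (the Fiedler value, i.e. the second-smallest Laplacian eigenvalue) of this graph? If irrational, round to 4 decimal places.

With the vertex order [0, 1, 2, 3, 4, 5, 6, 7, 8, 9], the degrees are [5, 3, 2, 4, 2, 1, 2, 3, 4, 4], giving D = diag(5, 3, 2, 4, 2, 1, 2, 3, 4, 4) and L = D - A. The sorted Laplacian eigenvalues are [0, 0.5398, 0.8964, 2, 2.2454, 3.3373, 4.4218, 4.6510, 5.3892, 6.5190]; the algebraic connectivity is the second entry, 0.5398. The largest eigenvalue, 6.5190, is at most the vertex count 10.

0.5398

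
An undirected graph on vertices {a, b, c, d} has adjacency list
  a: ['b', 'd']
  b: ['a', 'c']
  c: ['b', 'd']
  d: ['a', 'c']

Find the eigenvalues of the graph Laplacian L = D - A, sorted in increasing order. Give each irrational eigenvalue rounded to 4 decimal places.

With the vertex order [a, b, c, d], the degrees are [2, 2, 2, 2], giving D = diag(2, 2, 2, 2) and L = D - A. The multiplicity of 0 as a Laplacian eigenvalue equals the number of connected components. The largest eigenvalue, 4, is at most the vertex count 4.

[0, 2, 2, 4]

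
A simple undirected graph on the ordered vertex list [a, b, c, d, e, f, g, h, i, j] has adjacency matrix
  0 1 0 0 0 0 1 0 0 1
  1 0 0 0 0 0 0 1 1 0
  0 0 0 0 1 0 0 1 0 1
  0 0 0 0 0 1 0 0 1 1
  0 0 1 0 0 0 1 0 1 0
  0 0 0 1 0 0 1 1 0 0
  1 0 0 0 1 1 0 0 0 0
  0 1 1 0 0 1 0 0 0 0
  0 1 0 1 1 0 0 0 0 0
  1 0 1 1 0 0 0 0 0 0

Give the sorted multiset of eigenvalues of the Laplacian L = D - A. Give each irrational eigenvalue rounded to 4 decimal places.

With the vertex order [a, b, c, d, e, f, g, h, i, j], the degrees are [3, 3, 3, 3, 3, 3, 3, 3, 3, 3], giving D = diag(3, 3, 3, 3, 3, 3, 3, 3, 3, 3) and L = D - A. The multiplicity of 0 as a Laplacian eigenvalue equals the number of connected components. The single zero eigenvalue shows the graph is connected.

[0, 2, 2, 2, 2, 2, 5, 5, 5, 5]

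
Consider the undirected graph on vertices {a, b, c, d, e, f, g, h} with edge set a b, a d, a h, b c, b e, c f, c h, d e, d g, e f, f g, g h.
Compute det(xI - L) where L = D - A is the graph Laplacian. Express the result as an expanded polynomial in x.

Reading degrees in the order [a, b, c, d, e, f, g, h] gives [3, 3, 3, 3, 3, 3, 3, 3]; set D = diag(3, 3, 3, 3, 3, 3, 3, 3) and form L = D - A. Computing det(xI - L) by cofactor expansion (or equivalently via sum-over-permutations) gives x^8 - 24x^7 + 240x^6 - 1296x^5 + 4080x^4 - 7488x^3 + 7424x^2 - 3072x. Since p(0) = det(-L) = 0, x divides p(x). The eigenvalues sum to 24, which equals trace(L) = 2|E|.

x^8 - 24x^7 + 240x^6 - 1296x^5 + 4080x^4 - 7488x^3 + 7424x^2 - 3072x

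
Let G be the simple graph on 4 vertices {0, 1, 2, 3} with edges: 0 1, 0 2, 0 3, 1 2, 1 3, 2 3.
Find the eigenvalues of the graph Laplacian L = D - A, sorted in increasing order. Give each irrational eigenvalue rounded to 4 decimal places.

With the vertex order [0, 1, 2, 3], the degrees are [3, 3, 3, 3], giving D = diag(3, 3, 3, 3) and L = D - A. Diagonalising L (or applying a numerical eigensolver to the 4x4 matrix) gives the spectrum above. The single zero eigenvalue shows the graph is connected. The eigenvalues sum to 12, which equals trace(L) = 2|E|. There is one zero in the spectrum, matching the 1 component.

[0, 4, 4, 4]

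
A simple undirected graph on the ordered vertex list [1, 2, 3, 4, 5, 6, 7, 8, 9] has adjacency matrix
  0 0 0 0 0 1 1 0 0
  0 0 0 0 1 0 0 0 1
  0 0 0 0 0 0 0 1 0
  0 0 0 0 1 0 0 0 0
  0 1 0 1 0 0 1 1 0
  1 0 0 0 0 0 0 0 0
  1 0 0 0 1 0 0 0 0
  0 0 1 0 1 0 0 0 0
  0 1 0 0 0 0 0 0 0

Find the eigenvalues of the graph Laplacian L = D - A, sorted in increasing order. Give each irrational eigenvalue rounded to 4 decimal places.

With the vertex order [1, 2, 3, 4, 5, 6, 7, 8, 9], the degrees are [2, 2, 1, 1, 4, 1, 2, 2, 1], giving D = diag(2, 2, 1, 1, 4, 1, 2, 2, 1) and L = D - A. L is symmetric positive semidefinite, so every eigenvalue is real and nonnegative. The single zero eigenvalue shows the graph is connected. The largest eigenvalue, 5.2439, is at most the vertex count 9.

[0, 0.2398, 0.3820, 0.7199, 1.4240, 2.2032, 2.6180, 3.1692, 5.2439]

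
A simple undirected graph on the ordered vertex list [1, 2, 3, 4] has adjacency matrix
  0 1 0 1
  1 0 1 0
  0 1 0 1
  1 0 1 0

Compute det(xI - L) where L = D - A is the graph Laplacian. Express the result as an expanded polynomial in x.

x^4 - 8x^3 + 20x^2 - 16x

Reading degrees in the order [1, 2, 3, 4] gives [2, 2, 2, 2]; set D = diag(2, 2, 2, 2) and form L = D - A. The eigenvalues of L are [0, 2, 2, 4]; the characteristic polynomial is the product of (x - lambda_i), which multiplies out to x^4 - 8x^3 + 20x^2 - 16x. Since p(0) = det(-L) = 0, x divides p(x). There is one zero in the spectrum, matching the 1 component.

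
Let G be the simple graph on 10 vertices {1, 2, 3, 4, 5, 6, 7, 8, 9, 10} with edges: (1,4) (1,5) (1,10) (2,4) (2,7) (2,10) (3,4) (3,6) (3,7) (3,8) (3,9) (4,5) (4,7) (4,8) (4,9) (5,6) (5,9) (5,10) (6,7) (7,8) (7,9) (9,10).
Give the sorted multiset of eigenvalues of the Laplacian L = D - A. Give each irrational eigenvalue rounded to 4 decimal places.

Each diagonal entry of L is the vertex degree and each off-diagonal entry is -1 where an edge is present, 0 otherwise; in the order [1, 2, 3, 4, 5, 6, 7, 8, 9, 10] the diagonal is [3, 3, 5, 7, 5, 3, 6, 3, 5, 4]. Since every row of L sums to 0, the all-ones vector is in the kernel and 0 is an eigenvalue.

[0, 1.8423, 2.5769, 2.8999, 4, 4.7887, 5.5885, 6.5449, 7.4392, 8.3196]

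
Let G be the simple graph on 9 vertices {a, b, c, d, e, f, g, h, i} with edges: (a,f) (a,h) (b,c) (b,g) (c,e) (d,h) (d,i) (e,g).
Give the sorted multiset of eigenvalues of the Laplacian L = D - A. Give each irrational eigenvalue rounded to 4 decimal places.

[0, 0, 0.3820, 1.3820, 2, 2, 2.6180, 3.6180, 4]

Each diagonal entry of L is the vertex degree and each off-diagonal entry is -1 where an edge is present, 0 otherwise; in the order [a, b, c, d, e, f, g, h, i] the diagonal is [2, 2, 2, 2, 2, 1, 2, 2, 1]. L is symmetric positive semidefinite, so every eigenvalue is real and nonnegative. The 2 zero eigenvalues correspond to the 2 connected components.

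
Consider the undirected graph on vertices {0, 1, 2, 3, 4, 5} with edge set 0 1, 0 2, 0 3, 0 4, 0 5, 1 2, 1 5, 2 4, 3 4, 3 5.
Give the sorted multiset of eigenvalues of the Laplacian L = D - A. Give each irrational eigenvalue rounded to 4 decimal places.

With the vertex order [0, 1, 2, 3, 4, 5], the degrees are [5, 3, 3, 3, 3, 3], giving D = diag(5, 3, 3, 3, 3, 3) and L = D - A. The multiplicity of 0 as a Laplacian eigenvalue equals the number of connected components. By the matrix-tree theorem the graph has (1/6) * product of the nonzero eigenvalues = 121 spanning trees. There is one zero in the spectrum, matching the 1 component.

[0, 2.3820, 2.3820, 4.6180, 4.6180, 6]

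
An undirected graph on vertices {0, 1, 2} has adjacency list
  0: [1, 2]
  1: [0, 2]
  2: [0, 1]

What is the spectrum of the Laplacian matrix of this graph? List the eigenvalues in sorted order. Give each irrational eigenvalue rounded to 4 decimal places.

Reading degrees in the order [0, 1, 2] gives [2, 2, 2]; set D = diag(2, 2, 2) and form L = D - A. Since every row of L sums to 0, the all-ones vector is in the kernel and 0 is an eigenvalue. The eigenvalues sum to 6, which equals trace(L) = 2|E|. There is one zero in the spectrum, matching the 1 component.

[0, 3, 3]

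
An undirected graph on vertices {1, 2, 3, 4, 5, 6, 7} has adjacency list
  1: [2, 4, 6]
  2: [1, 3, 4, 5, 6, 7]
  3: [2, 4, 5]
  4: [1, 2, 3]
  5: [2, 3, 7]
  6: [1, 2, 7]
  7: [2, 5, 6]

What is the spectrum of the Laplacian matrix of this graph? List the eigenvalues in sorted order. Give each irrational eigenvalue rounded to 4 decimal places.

[0, 2, 2, 4, 4, 5, 7]

Each diagonal entry of L is the vertex degree and each off-diagonal entry is -1 where an edge is present, 0 otherwise; in the order [1, 2, 3, 4, 5, 6, 7] the diagonal is [3, 6, 3, 3, 3, 3, 3]. Diagonalising L (or applying a numerical eigensolver to the 7x7 matrix) gives the spectrum above. The single zero eigenvalue shows the graph is connected. The eigenvalues sum to 24, which equals trace(L) = 2|E|.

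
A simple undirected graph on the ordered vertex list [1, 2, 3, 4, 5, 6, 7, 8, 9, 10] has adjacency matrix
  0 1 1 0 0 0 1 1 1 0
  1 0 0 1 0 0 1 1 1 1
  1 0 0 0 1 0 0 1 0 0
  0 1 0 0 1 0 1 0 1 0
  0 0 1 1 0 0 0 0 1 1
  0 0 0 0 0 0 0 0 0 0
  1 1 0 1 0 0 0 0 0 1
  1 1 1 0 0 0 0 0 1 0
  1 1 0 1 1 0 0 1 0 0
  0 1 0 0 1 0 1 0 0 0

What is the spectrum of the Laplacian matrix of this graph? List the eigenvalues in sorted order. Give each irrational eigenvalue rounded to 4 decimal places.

[0, 0, 2.0672, 3, 3.2914, 4.1102, 5.4325, 6, 6.8241, 7.2745]

With the vertex order [1, 2, 3, 4, 5, 6, 7, 8, 9, 10], the degrees are [5, 6, 3, 4, 4, 0, 4, 4, 5, 3], giving D = diag(5, 6, 3, 4, 4, 0, 4, 4, 5, 3) and L = D - A. Since every row of L sums to 0, the all-ones vector is in the kernel and 0 is an eigenvalue. The 2 zero eigenvalues correspond to the 2 connected components. There are 2 zeros in the spectrum, matching the 2 components. The largest eigenvalue, 7.2745, is at most the vertex count 10.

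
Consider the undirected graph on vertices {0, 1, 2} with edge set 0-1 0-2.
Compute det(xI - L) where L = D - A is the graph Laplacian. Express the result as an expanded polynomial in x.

Each diagonal entry of L is the vertex degree and each off-diagonal entry is -1 where an edge is present, 0 otherwise; in the order [0, 1, 2] the diagonal is [2, 1, 1]. The eigenvalues of L are [0, 1, 3]; the characteristic polynomial is the product of (x - lambda_i), which multiplies out to x^3 - 4x^2 + 3x. Since p(0) = det(-L) = 0, x divides p(x). The largest eigenvalue, 3, is at most the vertex count 3.

x^3 - 4x^2 + 3x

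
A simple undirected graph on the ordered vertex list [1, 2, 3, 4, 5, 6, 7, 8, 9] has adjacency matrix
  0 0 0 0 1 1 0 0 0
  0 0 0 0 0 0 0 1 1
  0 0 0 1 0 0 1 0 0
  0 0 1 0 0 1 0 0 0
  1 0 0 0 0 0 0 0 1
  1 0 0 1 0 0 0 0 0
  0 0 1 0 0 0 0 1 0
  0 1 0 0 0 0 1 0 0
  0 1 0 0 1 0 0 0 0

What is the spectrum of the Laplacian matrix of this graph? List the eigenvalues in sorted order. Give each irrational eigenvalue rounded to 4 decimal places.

[0, 0.4679, 0.4679, 1.6527, 1.6527, 3, 3, 3.8794, 3.8794]

Reading degrees in the order [1, 2, 3, 4, 5, 6, 7, 8, 9] gives [2, 2, 2, 2, 2, 2, 2, 2, 2]; set D = diag(2, 2, 2, 2, 2, 2, 2, 2, 2) and form L = D - A. Diagonalising L (or applying a numerical eigensolver to the 9x9 matrix) gives the spectrum above. The single zero eigenvalue shows the graph is connected. By the matrix-tree theorem the graph has (1/9) * product of the nonzero eigenvalues = 9 spanning trees.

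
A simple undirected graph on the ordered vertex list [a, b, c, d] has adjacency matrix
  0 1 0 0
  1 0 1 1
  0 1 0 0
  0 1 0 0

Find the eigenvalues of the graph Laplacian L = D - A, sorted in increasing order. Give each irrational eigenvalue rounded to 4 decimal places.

Reading degrees in the order [a, b, c, d] gives [1, 3, 1, 1]; set D = diag(1, 3, 1, 1) and form L = D - A. L is symmetric positive semidefinite, so every eigenvalue is real and nonnegative. There is one zero in the spectrum, matching the 1 component.

[0, 1, 1, 4]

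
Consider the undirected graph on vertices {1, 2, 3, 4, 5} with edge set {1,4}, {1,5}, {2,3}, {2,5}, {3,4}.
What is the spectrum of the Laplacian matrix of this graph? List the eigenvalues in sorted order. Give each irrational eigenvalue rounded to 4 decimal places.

Each diagonal entry of L is the vertex degree and each off-diagonal entry is -1 where an edge is present, 0 otherwise; in the order [1, 2, 3, 4, 5] the diagonal is [2, 2, 2, 2, 2]. The multiplicity of 0 as a Laplacian eigenvalue equals the number of connected components. The single zero eigenvalue shows the graph is connected.

[0, 1.3820, 1.3820, 3.6180, 3.6180]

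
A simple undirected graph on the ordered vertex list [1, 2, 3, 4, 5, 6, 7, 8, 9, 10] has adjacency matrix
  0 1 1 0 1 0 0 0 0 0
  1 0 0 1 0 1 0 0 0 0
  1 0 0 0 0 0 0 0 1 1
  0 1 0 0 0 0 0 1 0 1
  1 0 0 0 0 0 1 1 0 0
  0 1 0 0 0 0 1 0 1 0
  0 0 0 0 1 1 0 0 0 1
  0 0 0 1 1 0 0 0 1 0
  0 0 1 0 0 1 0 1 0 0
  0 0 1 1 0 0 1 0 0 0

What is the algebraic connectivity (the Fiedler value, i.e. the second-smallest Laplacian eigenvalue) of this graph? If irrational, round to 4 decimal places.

Reading degrees in the order [1, 2, 3, 4, 5, 6, 7, 8, 9, 10] gives [3, 3, 3, 3, 3, 3, 3, 3, 3, 3]; set D = diag(3, 3, 3, 3, 3, 3, 3, 3, 3, 3) and form L = D - A. Computing the eigenvalues of L and sorting gives [0, 2, 2, 2, 2, 2, 5, 5, 5, 5]. The Fiedler value lambda_2 = 2 is strictly positive, so the graph is connected. By the matrix-tree theorem the graph has (1/10) * product of the nonzero eigenvalues = 2000 spanning trees.

2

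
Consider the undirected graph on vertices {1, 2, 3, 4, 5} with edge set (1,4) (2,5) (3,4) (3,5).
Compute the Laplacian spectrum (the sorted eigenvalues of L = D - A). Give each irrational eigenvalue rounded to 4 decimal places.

[0, 0.3820, 1.3820, 2.6180, 3.6180]

Each diagonal entry of L is the vertex degree and each off-diagonal entry is -1 where an edge is present, 0 otherwise; in the order [1, 2, 3, 4, 5] the diagonal is [1, 1, 2, 2, 2]. Since every row of L sums to 0, the all-ones vector is in the kernel and 0 is an eigenvalue. The largest eigenvalue, 3.6180, is at most the vertex count 5.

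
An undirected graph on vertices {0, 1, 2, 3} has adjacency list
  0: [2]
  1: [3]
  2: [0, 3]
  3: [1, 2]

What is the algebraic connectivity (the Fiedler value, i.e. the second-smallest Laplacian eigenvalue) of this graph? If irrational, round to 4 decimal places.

Each diagonal entry of L is the vertex degree and each off-diagonal entry is -1 where an edge is present, 0 otherwise; in the order [0, 1, 2, 3] the diagonal is [1, 1, 2, 2]. Computing the eigenvalues of L and sorting gives [0, 0.5858, 2, 3.4142]. The Fiedler value lambda_2 = 0.5858 is strictly positive, so the graph is connected.

0.5858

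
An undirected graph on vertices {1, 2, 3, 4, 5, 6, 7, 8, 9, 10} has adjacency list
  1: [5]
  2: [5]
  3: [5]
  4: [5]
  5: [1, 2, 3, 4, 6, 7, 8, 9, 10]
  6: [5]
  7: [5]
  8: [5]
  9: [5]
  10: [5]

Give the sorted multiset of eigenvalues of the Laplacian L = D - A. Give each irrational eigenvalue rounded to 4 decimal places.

[0, 1, 1, 1, 1, 1, 1, 1, 1, 10]

Each diagonal entry of L is the vertex degree and each off-diagonal entry is -1 where an edge is present, 0 otherwise; in the order [1, 2, 3, 4, 5, 6, 7, 8, 9, 10] the diagonal is [1, 1, 1, 1, 9, 1, 1, 1, 1, 1]. Since every row of L sums to 0, the all-ones vector is in the kernel and 0 is an eigenvalue. The single zero eigenvalue shows the graph is connected.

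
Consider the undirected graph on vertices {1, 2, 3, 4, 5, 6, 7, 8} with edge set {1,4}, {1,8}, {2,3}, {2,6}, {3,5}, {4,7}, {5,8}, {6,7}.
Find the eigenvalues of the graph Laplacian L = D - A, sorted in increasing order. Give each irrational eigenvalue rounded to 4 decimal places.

[0, 0.5858, 0.5858, 2, 2, 3.4142, 3.4142, 4]

With the vertex order [1, 2, 3, 4, 5, 6, 7, 8], the degrees are [2, 2, 2, 2, 2, 2, 2, 2], giving D = diag(2, 2, 2, 2, 2, 2, 2, 2) and L = D - A. Since every row of L sums to 0, the all-ones vector is in the kernel and 0 is an eigenvalue. By the matrix-tree theorem the graph has (1/8) * product of the nonzero eigenvalues = 8 spanning trees.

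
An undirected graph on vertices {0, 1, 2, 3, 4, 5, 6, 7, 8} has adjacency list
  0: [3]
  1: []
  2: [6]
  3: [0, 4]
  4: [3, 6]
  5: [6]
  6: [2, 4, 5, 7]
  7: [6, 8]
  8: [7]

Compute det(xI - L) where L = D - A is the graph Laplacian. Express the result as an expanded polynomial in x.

With the vertex order [0, 1, 2, 3, 4, 5, 6, 7, 8], the degrees are [1, 0, 1, 2, 2, 1, 4, 2, 1], giving D = diag(1, 0, 1, 2, 2, 1, 4, 2, 1) and L = D - A. L has integer entries, so p(x) = det(xI - L) has integer coefficients. Expanding the determinant yields x^9 - 14x^8 + 75x^7 - 198x^6 + 275x^5 - 198x^4 + 67x^3 - 8x^2. The coefficient of x^8 equals -trace(L) = -14, matching the sum of degrees. The eigenvalues sum to 14, which equals trace(L) = 2|E|. There are 2 zeros in the spectrum, matching the 2 components.

x^9 - 14x^8 + 75x^7 - 198x^6 + 275x^5 - 198x^4 + 67x^3 - 8x^2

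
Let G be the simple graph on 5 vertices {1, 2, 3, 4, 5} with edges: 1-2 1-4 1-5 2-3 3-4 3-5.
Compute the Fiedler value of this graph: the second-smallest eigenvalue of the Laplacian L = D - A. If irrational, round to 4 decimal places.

With the vertex order [1, 2, 3, 4, 5], the degrees are [3, 2, 3, 2, 2], giving D = diag(3, 2, 3, 2, 2) and L = D - A. The sorted Laplacian eigenvalues are [0, 2, 2, 3, 5]; the algebraic connectivity is the second entry, 2. There is one zero in the spectrum, matching the 1 component. The eigenvalues sum to 12, which equals trace(L) = 2|E|.

2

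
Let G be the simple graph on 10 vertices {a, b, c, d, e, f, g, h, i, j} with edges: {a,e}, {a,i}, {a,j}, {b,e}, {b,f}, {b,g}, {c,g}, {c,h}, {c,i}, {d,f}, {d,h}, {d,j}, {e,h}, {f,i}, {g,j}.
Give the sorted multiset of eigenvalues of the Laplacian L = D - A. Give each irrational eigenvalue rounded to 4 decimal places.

Reading degrees in the order [a, b, c, d, e, f, g, h, i, j] gives [3, 3, 3, 3, 3, 3, 3, 3, 3, 3]; set D = diag(3, 3, 3, 3, 3, 3, 3, 3, 3, 3) and form L = D - A. Diagonalising L (or applying a numerical eigensolver to the 10x10 matrix) gives the spectrum above. The single zero eigenvalue shows the graph is connected. There is one zero in the spectrum, matching the 1 component. By the matrix-tree theorem the graph has (1/10) * product of the nonzero eigenvalues = 2000 spanning trees.

[0, 2, 2, 2, 2, 2, 5, 5, 5, 5]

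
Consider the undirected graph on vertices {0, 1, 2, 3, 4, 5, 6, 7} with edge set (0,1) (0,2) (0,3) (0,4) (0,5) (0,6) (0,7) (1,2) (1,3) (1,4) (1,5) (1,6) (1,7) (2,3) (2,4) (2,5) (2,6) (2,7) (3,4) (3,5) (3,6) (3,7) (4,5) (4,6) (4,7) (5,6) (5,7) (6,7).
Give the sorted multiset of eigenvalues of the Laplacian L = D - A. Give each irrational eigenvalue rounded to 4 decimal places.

With the vertex order [0, 1, 2, 3, 4, 5, 6, 7], the degrees are [7, 7, 7, 7, 7, 7, 7, 7], giving D = diag(7, 7, 7, 7, 7, 7, 7, 7) and L = D - A. Since every row of L sums to 0, the all-ones vector is in the kernel and 0 is an eigenvalue. The single zero eigenvalue shows the graph is connected. By the matrix-tree theorem the graph has (1/8) * product of the nonzero eigenvalues = 262144 spanning trees. The largest eigenvalue, 8, is at most the vertex count 8.

[0, 8, 8, 8, 8, 8, 8, 8]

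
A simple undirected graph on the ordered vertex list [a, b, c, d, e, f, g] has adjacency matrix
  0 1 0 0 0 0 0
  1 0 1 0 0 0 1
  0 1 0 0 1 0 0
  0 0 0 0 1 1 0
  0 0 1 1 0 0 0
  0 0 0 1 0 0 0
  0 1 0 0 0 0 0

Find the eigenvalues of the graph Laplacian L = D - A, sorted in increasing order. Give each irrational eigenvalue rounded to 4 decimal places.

[0, 0.2254, 1, 1, 2.1859, 3.3604, 4.2283]

With the vertex order [a, b, c, d, e, f, g], the degrees are [1, 3, 2, 2, 2, 1, 1], giving D = diag(1, 3, 2, 2, 2, 1, 1) and L = D - A. Since every row of L sums to 0, the all-ones vector is in the kernel and 0 is an eigenvalue. There is one zero in the spectrum, matching the 1 component. By the matrix-tree theorem the graph has (1/7) * product of the nonzero eigenvalues = 1 spanning tree.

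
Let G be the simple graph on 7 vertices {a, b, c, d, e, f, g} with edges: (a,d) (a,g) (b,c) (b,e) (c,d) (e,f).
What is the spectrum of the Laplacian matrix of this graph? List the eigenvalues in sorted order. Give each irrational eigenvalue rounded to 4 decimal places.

With the vertex order [a, b, c, d, e, f, g], the degrees are [2, 2, 2, 2, 2, 1, 1], giving D = diag(2, 2, 2, 2, 2, 1, 1) and L = D - A. L is symmetric positive semidefinite, so every eigenvalue is real and nonnegative. The single zero eigenvalue shows the graph is connected. By the matrix-tree theorem the graph has (1/7) * product of the nonzero eigenvalues = 1 spanning tree.

[0, 0.1981, 0.7530, 1.5550, 2.4450, 3.2470, 3.8019]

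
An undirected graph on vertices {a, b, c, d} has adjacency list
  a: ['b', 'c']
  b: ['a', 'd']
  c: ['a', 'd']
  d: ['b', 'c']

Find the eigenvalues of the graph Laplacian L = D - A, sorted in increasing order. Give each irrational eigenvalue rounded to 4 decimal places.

[0, 2, 2, 4]

With the vertex order [a, b, c, d], the degrees are [2, 2, 2, 2], giving D = diag(2, 2, 2, 2) and L = D - A. The multiplicity of 0 as a Laplacian eigenvalue equals the number of connected components. By the matrix-tree theorem the graph has (1/4) * product of the nonzero eigenvalues = 4 spanning trees.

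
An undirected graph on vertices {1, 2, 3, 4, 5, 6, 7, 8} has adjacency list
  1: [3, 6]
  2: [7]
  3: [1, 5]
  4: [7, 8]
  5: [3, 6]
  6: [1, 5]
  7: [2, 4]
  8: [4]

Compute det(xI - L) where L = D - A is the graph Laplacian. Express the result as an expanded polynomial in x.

Reading degrees in the order [1, 2, 3, 4, 5, 6, 7, 8] gives [2, 1, 2, 2, 2, 2, 2, 1]; set D = diag(2, 1, 2, 2, 2, 2, 2, 1) and form L = D - A. L has integer entries, so p(x) = det(xI - L) has integer coefficients. Expanding the determinant yields x^8 - 14x^7 + 78x^6 - 220x^5 + 328x^4 - 240x^3 + 64x^2. Since p(0) = det(-L) = 0, x divides p(x). The eigenvalues sum to 14, which equals trace(L) = 2|E|. There are 2 zeros in the spectrum, matching the 2 components.

x^8 - 14x^7 + 78x^6 - 220x^5 + 328x^4 - 240x^3 + 64x^2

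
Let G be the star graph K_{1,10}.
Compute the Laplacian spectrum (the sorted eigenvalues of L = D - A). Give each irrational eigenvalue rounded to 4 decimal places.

The graph has 11 vertices and degree multiset [10, 1, 1, 1, 1, 1, 1, 1, 1, 1, 1]; D is the diagonal matrix of degrees and L = D - A. Since every row of L sums to 0, the all-ones vector is in the kernel and 0 is an eigenvalue.

[0, 1, 1, 1, 1, 1, 1, 1, 1, 1, 11]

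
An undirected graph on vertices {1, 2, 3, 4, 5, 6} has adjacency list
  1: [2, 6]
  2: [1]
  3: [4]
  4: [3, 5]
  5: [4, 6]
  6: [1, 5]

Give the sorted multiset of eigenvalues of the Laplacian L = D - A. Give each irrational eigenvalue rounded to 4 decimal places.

[0, 0.2679, 1, 2, 3, 3.7321]

Each diagonal entry of L is the vertex degree and each off-diagonal entry is -1 where an edge is present, 0 otherwise; in the order [1, 2, 3, 4, 5, 6] the diagonal is [2, 1, 1, 2, 2, 2]. L is symmetric positive semidefinite, so every eigenvalue is real and nonnegative. The single zero eigenvalue shows the graph is connected. There is one zero in the spectrum, matching the 1 component.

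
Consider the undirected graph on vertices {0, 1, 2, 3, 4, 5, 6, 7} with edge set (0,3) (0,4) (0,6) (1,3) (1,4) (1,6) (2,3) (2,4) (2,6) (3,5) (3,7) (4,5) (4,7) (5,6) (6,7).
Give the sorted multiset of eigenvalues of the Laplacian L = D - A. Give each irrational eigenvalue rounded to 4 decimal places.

[0, 3, 3, 3, 3, 5, 5, 8]

With the vertex order [0, 1, 2, 3, 4, 5, 6, 7], the degrees are [3, 3, 3, 5, 5, 3, 5, 3], giving D = diag(3, 3, 3, 5, 5, 3, 5, 3) and L = D - A. The multiplicity of 0 as a Laplacian eigenvalue equals the number of connected components. The single zero eigenvalue shows the graph is connected. By the matrix-tree theorem the graph has (1/8) * product of the nonzero eigenvalues = 2025 spanning trees. The largest eigenvalue, 8, is at most the vertex count 8.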